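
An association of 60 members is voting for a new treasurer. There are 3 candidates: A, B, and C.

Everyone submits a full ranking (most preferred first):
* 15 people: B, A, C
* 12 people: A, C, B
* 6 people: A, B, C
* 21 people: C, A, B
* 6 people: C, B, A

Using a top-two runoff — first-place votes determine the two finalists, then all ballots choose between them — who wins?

A

Round 1 first-place votes: A 18, B 15, C 27. C and A advance.
Runoff: C is ranked above A on 27 ballots, A above C on 33.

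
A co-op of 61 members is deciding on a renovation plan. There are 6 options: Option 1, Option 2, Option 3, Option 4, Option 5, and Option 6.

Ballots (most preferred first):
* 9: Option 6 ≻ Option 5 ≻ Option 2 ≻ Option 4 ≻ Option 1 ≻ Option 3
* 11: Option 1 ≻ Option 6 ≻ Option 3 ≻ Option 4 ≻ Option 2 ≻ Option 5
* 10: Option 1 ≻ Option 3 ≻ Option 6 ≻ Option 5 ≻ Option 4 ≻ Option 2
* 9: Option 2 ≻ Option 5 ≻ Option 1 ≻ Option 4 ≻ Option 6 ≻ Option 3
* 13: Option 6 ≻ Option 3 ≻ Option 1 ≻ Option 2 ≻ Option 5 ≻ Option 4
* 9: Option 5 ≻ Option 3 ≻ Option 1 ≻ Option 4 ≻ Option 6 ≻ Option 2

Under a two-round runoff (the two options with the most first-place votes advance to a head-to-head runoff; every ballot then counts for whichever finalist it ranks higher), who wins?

Option 1

Round 1 first-place votes: Option 1 21, Option 2 9, Option 3 0, Option 4 0, Option 5 9, Option 6 22. Option 6 and Option 1 advance.
Runoff: Option 6 is ranked above Option 1 on 22 ballots, Option 1 above Option 6 on 39.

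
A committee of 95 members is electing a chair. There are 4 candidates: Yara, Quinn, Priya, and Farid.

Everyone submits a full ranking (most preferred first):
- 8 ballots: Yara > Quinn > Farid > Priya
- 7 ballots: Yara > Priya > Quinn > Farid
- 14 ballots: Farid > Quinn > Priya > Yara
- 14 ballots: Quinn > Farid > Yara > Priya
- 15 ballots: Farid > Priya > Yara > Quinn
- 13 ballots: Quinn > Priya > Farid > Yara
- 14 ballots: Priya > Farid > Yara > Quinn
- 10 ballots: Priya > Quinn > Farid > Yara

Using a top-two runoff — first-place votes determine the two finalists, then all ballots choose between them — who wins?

Quinn

Round 1 first-place votes: Yara 15, Quinn 27, Priya 24, Farid 29. Farid and Quinn advance.
Runoff: Farid is ranked above Quinn on 43 ballots, Quinn above Farid on 52.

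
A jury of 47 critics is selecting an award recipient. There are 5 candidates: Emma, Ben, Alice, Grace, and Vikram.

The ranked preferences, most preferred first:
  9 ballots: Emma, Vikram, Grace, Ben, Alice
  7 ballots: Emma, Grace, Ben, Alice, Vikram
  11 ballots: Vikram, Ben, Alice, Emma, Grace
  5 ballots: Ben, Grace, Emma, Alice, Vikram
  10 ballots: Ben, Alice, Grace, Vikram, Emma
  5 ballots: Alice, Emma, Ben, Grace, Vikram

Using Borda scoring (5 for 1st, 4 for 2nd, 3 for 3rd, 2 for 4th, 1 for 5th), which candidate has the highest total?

Ben

Emma: 9×5 + 7×5 + 11×2 + 5×3 + 10×1 + 5×4 = 147
Ben: 9×2 + 7×3 + 11×4 + 5×5 + 10×5 + 5×3 = 173
Alice: 9×1 + 7×2 + 11×3 + 5×2 + 10×4 + 5×5 = 131
Grace: 9×3 + 7×4 + 11×1 + 5×4 + 10×3 + 5×2 = 126
Vikram: 9×4 + 7×1 + 11×5 + 5×1 + 10×2 + 5×1 = 128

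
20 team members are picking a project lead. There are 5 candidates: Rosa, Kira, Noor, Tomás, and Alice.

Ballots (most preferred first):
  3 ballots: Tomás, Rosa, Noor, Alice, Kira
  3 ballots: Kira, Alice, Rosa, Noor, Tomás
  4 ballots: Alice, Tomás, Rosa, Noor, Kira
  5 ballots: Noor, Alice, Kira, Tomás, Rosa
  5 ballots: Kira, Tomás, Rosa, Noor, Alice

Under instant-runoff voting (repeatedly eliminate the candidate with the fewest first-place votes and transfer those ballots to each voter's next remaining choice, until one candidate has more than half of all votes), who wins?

Round 1: Rosa 0, Kira 8, Noor 5, Tomás 3, Alice 4. Rosa eliminated.
Round 2: Kira 8, Noor 5, Tomás 3, Alice 4. Tomás eliminated.
Round 3: Kira 8, Noor 8, Alice 4. Alice eliminated.
Round 4: Kira 8, Noor 12. Noor has a majority (≥11).

Noor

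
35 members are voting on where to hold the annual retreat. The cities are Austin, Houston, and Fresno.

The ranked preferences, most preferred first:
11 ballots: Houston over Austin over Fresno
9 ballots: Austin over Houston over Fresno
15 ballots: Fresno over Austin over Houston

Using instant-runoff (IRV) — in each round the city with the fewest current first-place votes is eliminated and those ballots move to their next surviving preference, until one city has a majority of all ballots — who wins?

Round 1: Austin 9, Houston 11, Fresno 15. Austin eliminated.
Round 2: Houston 20, Fresno 15. Houston has a majority (≥18).

Houston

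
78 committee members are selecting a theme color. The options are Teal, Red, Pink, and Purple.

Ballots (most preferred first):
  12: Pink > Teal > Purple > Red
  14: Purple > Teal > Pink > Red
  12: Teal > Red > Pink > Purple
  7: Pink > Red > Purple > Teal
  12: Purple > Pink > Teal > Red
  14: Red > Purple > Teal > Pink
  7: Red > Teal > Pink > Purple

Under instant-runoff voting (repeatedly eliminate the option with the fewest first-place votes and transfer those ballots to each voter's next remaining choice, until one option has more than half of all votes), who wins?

Round 1: Teal 12, Red 21, Pink 19, Purple 26. Teal eliminated.
Round 2: Red 33, Pink 19, Purple 26. Pink eliminated.
Round 3: Red 40, Purple 38. Red has a majority (≥40).

Red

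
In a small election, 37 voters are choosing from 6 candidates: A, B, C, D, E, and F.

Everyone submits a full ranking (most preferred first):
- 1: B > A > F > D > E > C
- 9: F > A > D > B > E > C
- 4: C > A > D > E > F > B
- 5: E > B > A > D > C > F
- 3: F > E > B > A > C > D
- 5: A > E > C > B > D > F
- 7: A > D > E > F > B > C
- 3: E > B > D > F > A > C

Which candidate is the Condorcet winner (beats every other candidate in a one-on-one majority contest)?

A

A vs B: 25–12
A vs C: 33–4
A vs D: 34–3
A vs E: 26–11
A vs F: 22–15
A beats every other candidate.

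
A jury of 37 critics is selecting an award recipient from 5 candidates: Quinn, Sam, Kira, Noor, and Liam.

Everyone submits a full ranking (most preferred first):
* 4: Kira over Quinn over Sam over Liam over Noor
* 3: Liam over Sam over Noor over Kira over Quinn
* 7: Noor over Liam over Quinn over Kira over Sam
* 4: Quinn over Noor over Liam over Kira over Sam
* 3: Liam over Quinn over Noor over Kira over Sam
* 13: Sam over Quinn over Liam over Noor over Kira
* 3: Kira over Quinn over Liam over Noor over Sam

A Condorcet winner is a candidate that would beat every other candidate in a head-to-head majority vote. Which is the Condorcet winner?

Quinn

Quinn vs Sam: 21–16
Quinn vs Kira: 27–10
Quinn vs Noor: 27–10
Quinn vs Liam: 24–13
Quinn beats every other candidate.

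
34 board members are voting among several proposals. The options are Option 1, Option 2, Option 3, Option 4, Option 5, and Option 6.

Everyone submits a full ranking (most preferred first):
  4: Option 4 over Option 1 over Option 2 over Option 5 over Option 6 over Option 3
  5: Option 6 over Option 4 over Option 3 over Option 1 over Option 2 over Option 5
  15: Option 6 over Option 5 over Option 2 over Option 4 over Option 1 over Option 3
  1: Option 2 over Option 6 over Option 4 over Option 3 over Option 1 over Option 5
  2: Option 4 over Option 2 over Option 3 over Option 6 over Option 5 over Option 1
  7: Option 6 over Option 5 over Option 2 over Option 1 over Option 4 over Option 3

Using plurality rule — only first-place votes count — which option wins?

Option 6

First-place votes: Option 1 0, Option 2 1, Option 3 0, Option 4 6, Option 5 0, Option 6 27.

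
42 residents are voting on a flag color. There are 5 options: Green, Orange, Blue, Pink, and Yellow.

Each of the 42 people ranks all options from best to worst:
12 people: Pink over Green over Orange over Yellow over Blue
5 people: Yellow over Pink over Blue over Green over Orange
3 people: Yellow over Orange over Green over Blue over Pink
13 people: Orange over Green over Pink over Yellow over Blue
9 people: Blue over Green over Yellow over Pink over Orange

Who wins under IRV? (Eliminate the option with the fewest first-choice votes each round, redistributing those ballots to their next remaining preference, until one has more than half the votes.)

Round 1: Green 0, Orange 13, Blue 9, Pink 12, Yellow 8. Green eliminated.
Round 2: Orange 13, Blue 9, Pink 12, Yellow 8. Yellow eliminated.
Round 3: Orange 16, Blue 9, Pink 17. Blue eliminated.
Round 4: Orange 16, Pink 26. Pink has a majority (≥22).

Pink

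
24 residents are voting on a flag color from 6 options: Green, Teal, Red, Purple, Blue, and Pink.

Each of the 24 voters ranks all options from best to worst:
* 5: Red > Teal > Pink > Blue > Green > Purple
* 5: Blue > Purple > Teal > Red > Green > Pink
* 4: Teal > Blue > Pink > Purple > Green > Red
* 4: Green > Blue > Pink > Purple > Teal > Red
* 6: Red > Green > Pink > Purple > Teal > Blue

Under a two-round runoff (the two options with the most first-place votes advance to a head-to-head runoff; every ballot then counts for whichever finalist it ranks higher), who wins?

Round 1 first-place votes: Green 4, Teal 4, Red 11, Purple 0, Blue 5, Pink 0. Red and Blue advance.
Runoff: Red is ranked above Blue on 11 ballots, Blue above Red on 13.

Blue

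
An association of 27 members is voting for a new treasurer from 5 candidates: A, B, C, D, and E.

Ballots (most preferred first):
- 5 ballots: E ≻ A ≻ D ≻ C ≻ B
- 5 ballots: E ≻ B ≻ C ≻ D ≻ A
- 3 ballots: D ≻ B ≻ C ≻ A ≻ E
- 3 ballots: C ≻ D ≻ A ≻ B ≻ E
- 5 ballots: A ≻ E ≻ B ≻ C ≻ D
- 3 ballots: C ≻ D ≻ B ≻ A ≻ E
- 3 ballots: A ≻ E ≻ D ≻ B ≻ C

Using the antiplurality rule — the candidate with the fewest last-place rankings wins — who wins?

Last-place votes: A 5, B 5, C 3, D 5, E 9.

C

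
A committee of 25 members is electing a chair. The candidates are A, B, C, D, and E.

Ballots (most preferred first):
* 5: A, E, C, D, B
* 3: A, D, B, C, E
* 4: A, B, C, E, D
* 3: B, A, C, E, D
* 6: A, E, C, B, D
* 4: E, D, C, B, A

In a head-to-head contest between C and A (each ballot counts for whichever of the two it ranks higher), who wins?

A

C is ranked above A on 4 ballots; A above C on 21.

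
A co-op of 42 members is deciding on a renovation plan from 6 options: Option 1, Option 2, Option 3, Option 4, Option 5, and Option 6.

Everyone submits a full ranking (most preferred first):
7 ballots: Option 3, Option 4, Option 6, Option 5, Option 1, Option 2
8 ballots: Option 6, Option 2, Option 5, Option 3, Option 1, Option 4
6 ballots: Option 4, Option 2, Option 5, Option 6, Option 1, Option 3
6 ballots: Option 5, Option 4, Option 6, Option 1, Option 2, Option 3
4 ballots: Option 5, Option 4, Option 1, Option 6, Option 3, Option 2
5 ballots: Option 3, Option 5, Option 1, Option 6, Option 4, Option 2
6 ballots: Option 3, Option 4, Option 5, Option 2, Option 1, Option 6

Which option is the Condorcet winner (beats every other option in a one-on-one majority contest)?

Option 5

Option 5 vs Option 1: 42–0
Option 5 vs Option 2: 28–14
Option 5 vs Option 3: 24–18
Option 5 vs Option 4: 23–19
Option 5 vs Option 6: 27–15
Option 5 beats every other option.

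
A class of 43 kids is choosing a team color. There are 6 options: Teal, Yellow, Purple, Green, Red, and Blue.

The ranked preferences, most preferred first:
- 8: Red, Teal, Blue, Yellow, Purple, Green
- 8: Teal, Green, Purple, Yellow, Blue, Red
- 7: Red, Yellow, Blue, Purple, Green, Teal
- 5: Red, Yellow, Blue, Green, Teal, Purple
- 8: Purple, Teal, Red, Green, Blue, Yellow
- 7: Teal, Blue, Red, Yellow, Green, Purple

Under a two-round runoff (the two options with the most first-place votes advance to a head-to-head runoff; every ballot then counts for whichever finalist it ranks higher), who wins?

Teal

Round 1 first-place votes: Teal 15, Yellow 0, Purple 8, Green 0, Red 20, Blue 0. Red and Teal advance.
Runoff: Red is ranked above Teal on 20 ballots, Teal above Red on 23.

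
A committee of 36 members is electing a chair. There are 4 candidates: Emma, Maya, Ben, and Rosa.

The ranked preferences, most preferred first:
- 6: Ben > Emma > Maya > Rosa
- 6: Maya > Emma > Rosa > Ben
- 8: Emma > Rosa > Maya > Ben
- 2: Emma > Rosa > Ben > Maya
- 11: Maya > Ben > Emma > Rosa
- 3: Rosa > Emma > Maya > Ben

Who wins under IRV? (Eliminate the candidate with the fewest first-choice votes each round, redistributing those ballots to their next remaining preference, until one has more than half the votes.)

Emma

Round 1: Emma 10, Maya 17, Ben 6, Rosa 3. Rosa eliminated.
Round 2: Emma 13, Maya 17, Ben 6. Ben eliminated.
Round 3: Emma 19, Maya 17. Emma has a majority (≥19).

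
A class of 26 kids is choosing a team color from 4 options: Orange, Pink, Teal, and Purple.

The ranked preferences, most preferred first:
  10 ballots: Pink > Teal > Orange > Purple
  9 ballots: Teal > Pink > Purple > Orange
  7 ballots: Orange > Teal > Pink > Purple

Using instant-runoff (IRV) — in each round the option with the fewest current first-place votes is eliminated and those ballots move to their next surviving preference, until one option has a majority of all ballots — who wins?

Round 1: Orange 7, Pink 10, Teal 9, Purple 0. Purple eliminated.
Round 2: Orange 7, Pink 10, Teal 9. Orange eliminated.
Round 3: Pink 10, Teal 16. Teal has a majority (≥14).

Teal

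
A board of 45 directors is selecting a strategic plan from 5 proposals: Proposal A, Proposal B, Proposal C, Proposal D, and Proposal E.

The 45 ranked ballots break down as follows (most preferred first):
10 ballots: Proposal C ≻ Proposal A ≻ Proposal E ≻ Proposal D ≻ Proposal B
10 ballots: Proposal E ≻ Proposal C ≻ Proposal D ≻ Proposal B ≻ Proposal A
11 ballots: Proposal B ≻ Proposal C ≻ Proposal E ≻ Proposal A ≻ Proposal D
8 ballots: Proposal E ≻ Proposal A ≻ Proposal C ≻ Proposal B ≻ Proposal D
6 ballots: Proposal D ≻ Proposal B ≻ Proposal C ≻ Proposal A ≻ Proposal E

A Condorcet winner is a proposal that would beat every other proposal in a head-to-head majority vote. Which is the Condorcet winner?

Proposal C vs Proposal A: 37–8
Proposal C vs Proposal B: 28–17
Proposal C vs Proposal D: 39–6
Proposal C vs Proposal E: 27–18
Proposal C beats every other proposal.

Proposal C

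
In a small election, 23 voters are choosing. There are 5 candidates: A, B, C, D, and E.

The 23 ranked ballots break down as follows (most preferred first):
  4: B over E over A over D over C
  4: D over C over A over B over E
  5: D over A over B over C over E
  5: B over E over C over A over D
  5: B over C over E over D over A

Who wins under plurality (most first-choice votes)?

First-place votes: A 0, B 14, C 0, D 9, E 0.

B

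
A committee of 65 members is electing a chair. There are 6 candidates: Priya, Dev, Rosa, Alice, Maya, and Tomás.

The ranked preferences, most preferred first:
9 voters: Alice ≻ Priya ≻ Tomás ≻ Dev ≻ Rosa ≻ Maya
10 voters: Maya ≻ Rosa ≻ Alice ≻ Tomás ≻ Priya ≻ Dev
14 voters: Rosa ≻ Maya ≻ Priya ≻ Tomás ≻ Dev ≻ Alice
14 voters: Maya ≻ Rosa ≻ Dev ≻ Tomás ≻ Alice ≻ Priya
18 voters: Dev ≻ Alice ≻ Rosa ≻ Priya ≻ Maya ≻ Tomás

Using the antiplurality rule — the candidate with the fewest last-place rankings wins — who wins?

Last-place votes: Priya 14, Dev 10, Rosa 0, Alice 14, Maya 9, Tomás 18.

Rosa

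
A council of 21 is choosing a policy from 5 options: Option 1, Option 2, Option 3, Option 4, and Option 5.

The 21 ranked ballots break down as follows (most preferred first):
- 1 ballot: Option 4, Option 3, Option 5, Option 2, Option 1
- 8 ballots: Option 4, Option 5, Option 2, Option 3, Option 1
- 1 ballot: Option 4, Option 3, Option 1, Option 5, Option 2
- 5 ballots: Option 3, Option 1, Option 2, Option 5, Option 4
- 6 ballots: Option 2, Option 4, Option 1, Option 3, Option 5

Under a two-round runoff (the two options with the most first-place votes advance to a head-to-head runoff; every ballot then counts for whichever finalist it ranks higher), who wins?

Option 2

Round 1 first-place votes: Option 1 0, Option 2 6, Option 3 5, Option 4 10, Option 5 0. Option 4 and Option 2 advance.
Runoff: Option 4 is ranked above Option 2 on 10 ballots, Option 2 above Option 4 on 11.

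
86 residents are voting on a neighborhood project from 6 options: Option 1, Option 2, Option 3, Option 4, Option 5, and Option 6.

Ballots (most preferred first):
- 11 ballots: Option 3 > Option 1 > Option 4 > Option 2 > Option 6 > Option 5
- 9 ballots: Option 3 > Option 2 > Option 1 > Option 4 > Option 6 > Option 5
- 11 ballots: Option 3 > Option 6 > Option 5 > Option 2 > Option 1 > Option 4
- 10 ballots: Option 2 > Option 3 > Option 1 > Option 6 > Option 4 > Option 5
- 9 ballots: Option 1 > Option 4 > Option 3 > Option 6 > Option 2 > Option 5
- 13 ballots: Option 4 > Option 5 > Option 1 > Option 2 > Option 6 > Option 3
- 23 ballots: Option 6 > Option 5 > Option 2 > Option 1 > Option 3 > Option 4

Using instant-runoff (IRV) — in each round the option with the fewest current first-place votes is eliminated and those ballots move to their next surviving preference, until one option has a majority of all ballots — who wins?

Round 1: Option 1 9, Option 2 10, Option 3 31, Option 4 13, Option 5 0, Option 6 23. Option 5 eliminated.
Round 2: Option 1 9, Option 2 10, Option 3 31, Option 4 13, Option 6 23. Option 1 eliminated.
Round 3: Option 2 10, Option 3 31, Option 4 22, Option 6 23. Option 2 eliminated.
Round 4: Option 3 41, Option 4 22, Option 6 23. Option 4 eliminated.
Round 5: Option 3 50, Option 6 36. Option 3 has a majority (≥44).

Option 3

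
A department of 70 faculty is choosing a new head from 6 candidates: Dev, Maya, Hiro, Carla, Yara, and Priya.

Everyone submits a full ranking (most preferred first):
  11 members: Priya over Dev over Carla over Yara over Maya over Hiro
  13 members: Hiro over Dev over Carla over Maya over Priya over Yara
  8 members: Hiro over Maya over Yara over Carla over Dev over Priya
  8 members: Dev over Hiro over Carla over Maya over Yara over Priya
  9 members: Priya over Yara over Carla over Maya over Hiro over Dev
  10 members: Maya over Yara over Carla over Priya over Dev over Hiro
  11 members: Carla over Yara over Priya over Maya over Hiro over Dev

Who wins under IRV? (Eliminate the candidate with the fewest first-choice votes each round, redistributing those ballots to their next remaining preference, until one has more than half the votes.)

Round 1: Dev 8, Maya 10, Hiro 21, Carla 11, Yara 0, Priya 20. Yara eliminated.
Round 2: Dev 8, Maya 10, Hiro 21, Carla 11, Priya 20. Dev eliminated.
Round 3: Maya 10, Hiro 29, Carla 11, Priya 20. Maya eliminated.
Round 4: Hiro 29, Carla 21, Priya 20. Priya eliminated.
Round 5: Hiro 29, Carla 41. Carla has a majority (≥36).

Carla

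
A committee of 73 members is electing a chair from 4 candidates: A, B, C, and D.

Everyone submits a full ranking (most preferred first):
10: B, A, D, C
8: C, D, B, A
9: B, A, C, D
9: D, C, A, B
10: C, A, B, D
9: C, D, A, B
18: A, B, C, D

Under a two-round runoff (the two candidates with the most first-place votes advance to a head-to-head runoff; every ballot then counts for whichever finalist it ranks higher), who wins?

B

Round 1 first-place votes: A 18, B 19, C 27, D 9. C and B advance.
Runoff: C is ranked above B on 36 ballots, B above C on 37.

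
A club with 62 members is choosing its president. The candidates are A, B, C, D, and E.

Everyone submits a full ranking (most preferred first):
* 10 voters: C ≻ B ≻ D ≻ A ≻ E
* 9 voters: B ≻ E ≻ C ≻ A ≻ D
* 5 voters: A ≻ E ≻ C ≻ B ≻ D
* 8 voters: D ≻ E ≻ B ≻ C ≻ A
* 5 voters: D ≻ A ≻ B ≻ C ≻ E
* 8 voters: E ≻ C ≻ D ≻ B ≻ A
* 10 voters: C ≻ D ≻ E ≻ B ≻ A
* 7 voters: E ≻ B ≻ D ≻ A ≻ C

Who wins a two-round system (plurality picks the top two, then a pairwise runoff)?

Round 1 first-place votes: A 5, B 9, C 20, D 13, E 15. C and E advance.
Runoff: C is ranked above E on 25 ballots, E above C on 37.

E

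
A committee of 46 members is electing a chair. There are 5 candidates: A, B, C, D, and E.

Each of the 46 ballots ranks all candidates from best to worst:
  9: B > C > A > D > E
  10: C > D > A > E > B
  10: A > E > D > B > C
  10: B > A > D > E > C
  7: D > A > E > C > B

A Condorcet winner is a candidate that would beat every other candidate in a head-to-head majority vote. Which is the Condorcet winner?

A vs B: 27–19
A vs C: 27–19
A vs D: 29–17
A vs E: 46–0
A beats every other candidate.

A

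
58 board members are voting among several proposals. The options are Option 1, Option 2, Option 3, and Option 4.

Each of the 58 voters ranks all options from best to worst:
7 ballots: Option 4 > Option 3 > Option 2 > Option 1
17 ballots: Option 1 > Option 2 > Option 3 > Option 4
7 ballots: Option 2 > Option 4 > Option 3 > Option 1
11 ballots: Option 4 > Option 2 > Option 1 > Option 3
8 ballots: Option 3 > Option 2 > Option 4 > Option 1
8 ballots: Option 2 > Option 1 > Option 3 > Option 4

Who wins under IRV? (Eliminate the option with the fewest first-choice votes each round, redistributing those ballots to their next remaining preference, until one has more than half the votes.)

Option 2

Round 1: Option 1 17, Option 2 15, Option 3 8, Option 4 18. Option 3 eliminated.
Round 2: Option 1 17, Option 2 23, Option 4 18. Option 1 eliminated.
Round 3: Option 2 40, Option 4 18. Option 2 has a majority (≥30).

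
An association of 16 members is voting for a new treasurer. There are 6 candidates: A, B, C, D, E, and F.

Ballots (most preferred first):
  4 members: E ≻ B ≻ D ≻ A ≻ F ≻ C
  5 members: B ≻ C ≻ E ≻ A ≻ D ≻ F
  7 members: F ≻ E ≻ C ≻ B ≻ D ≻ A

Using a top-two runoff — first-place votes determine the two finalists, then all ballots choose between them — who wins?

Round 1 first-place votes: A 0, B 5, C 0, D 0, E 4, F 7. F and B advance.
Runoff: F is ranked above B on 7 ballots, B above F on 9.

B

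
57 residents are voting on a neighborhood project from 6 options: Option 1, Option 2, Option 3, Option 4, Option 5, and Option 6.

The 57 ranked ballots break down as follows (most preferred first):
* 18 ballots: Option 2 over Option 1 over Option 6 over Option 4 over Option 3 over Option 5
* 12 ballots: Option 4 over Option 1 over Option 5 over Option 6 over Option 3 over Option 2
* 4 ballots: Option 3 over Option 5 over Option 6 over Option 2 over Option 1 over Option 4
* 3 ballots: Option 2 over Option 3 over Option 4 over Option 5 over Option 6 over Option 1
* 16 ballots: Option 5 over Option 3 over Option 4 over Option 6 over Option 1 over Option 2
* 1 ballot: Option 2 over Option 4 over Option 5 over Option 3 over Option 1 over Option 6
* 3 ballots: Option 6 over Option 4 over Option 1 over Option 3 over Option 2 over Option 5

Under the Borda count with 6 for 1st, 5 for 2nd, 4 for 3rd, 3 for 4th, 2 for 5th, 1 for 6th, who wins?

Option 1: 18×5 + 12×5 + 4×2 + 3×1 + 16×2 + 1×2 + 3×4 = 207
Option 2: 18×6 + 12×1 + 4×3 + 3×6 + 16×1 + 1×6 + 3×2 = 178
Option 3: 18×2 + 12×2 + 4×6 + 3×5 + 16×5 + 1×3 + 3×3 = 191
Option 4: 18×3 + 12×6 + 4×1 + 3×4 + 16×4 + 1×5 + 3×5 = 226
Option 5: 18×1 + 12×4 + 4×5 + 3×3 + 16×6 + 1×4 + 3×1 = 198
Option 6: 18×4 + 12×3 + 4×4 + 3×2 + 16×3 + 1×1 + 3×6 = 197

Option 4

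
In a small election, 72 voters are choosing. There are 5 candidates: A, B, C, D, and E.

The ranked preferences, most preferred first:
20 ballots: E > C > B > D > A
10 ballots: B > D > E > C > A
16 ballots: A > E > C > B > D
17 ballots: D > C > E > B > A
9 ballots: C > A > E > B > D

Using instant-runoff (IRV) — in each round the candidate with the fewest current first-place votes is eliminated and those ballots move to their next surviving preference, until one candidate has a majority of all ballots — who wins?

D

Round 1: A 16, B 10, C 9, D 17, E 20. C eliminated.
Round 2: A 25, B 10, D 17, E 20. B eliminated.
Round 3: A 25, D 27, E 20. E eliminated.
Round 4: A 25, D 47. D has a majority (≥37).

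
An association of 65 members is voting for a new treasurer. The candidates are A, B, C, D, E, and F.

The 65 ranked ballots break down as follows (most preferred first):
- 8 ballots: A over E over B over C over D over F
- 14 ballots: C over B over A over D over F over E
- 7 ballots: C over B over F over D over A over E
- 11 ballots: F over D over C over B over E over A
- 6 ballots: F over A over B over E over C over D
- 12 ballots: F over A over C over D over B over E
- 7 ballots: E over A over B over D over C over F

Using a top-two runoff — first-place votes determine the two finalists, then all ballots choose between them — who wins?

Round 1 first-place votes: A 8, B 0, C 21, D 0, E 7, F 29. F and C advance.
Runoff: F is ranked above C on 29 ballots, C above F on 36.

C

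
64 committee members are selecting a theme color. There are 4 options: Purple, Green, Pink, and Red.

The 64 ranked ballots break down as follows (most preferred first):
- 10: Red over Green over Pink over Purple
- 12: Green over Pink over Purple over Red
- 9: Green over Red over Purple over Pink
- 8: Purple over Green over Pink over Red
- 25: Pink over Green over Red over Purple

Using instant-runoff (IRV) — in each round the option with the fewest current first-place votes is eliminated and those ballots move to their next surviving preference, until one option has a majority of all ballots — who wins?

Green

Round 1: Purple 8, Green 21, Pink 25, Red 10. Purple eliminated.
Round 2: Green 29, Pink 25, Red 10. Red eliminated.
Round 3: Green 39, Pink 25. Green has a majority (≥33).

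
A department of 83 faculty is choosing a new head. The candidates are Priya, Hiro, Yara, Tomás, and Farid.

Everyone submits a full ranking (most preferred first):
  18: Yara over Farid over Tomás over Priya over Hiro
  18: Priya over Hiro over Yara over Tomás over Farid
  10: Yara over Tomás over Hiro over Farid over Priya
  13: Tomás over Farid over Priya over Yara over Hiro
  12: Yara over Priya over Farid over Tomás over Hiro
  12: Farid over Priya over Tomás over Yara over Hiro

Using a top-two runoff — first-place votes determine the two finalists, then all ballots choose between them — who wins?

Round 1 first-place votes: Priya 18, Hiro 0, Yara 40, Tomás 13, Farid 12. Yara and Priya advance.
Runoff: Yara is ranked above Priya on 40 ballots, Priya above Yara on 43.

Priya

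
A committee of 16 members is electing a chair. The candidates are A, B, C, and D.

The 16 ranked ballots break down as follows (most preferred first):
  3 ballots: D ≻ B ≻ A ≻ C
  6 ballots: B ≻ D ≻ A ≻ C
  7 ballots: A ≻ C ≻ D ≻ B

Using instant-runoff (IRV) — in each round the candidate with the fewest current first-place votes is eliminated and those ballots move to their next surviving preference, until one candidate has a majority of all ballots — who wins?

B

Round 1: A 7, B 6, C 0, D 3. C eliminated.
Round 2: A 7, B 6, D 3. D eliminated.
Round 3: A 7, B 9. B has a majority (≥9).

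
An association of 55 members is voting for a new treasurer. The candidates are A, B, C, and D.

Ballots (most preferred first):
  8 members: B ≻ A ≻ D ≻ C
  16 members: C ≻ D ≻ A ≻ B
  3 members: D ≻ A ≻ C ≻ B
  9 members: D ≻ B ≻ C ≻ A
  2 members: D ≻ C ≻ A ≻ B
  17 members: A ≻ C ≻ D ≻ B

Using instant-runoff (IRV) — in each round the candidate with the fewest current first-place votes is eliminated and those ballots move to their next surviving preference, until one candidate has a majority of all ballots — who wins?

Round 1: A 17, B 8, C 16, D 14. B eliminated.
Round 2: A 25, C 16, D 14. D eliminated.
Round 3: A 28, C 27. A has a majority (≥28).

A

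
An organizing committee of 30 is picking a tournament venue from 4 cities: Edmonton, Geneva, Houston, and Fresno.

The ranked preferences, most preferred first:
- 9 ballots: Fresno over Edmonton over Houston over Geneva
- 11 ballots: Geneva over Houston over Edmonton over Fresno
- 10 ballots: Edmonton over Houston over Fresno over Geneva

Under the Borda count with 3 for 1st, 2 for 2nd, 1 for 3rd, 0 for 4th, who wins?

Edmonton

Edmonton: 9×2 + 11×1 + 10×3 = 59
Geneva: 9×0 + 11×3 + 10×0 = 33
Houston: 9×1 + 11×2 + 10×2 = 51
Fresno: 9×3 + 11×0 + 10×1 = 37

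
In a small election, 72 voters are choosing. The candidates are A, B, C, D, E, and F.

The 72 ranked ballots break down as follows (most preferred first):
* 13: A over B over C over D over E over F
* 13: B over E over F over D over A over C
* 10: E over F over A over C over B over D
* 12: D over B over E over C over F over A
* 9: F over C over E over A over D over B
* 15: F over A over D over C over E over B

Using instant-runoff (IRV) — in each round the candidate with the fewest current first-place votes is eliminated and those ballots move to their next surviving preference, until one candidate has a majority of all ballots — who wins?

B

Round 1: A 13, B 13, C 0, D 12, E 10, F 24. C eliminated.
Round 2: A 13, B 13, D 12, E 10, F 24. E eliminated.
Round 3: A 13, B 13, D 12, F 34. D eliminated.
Round 4: A 13, B 25, F 34. A eliminated.
Round 5: B 38, F 34. B has a majority (≥37).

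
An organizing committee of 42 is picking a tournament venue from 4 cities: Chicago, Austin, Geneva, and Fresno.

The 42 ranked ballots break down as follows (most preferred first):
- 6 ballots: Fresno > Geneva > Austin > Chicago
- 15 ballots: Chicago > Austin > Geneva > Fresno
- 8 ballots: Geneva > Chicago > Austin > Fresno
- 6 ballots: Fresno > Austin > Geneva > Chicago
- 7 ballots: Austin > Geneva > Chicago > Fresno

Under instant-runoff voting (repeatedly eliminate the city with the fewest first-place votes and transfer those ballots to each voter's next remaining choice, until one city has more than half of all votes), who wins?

Round 1: Chicago 15, Austin 7, Geneva 8, Fresno 12. Austin eliminated.
Round 2: Chicago 15, Geneva 15, Fresno 12. Fresno eliminated.
Round 3: Chicago 15, Geneva 27. Geneva has a majority (≥22).

Geneva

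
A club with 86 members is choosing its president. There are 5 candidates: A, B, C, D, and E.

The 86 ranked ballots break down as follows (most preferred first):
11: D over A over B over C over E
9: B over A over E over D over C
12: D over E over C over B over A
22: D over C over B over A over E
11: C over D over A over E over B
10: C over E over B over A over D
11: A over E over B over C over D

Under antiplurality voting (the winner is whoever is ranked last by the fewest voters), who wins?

Last-place votes: A 12, B 11, C 9, D 21, E 33.

C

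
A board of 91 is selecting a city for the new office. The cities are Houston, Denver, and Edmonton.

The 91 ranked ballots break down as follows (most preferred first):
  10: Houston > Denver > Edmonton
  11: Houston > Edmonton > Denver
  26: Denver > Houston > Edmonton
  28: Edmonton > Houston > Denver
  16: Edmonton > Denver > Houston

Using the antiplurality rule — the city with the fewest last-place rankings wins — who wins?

Houston

Last-place votes: Houston 16, Denver 39, Edmonton 36.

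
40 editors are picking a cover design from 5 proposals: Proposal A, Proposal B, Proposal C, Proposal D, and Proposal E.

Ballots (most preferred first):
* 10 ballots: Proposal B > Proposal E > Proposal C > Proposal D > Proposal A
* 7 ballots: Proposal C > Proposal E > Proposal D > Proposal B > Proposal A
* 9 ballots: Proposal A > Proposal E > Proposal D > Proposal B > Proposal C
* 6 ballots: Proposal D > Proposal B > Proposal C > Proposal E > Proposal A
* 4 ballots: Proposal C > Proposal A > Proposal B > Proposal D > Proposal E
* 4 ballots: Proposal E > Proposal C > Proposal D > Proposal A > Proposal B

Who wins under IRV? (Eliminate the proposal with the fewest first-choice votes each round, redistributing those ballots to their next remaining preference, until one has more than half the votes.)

Proposal B

Round 1: Proposal A 9, Proposal B 10, Proposal C 11, Proposal D 6, Proposal E 4. Proposal E eliminated.
Round 2: Proposal A 9, Proposal B 10, Proposal C 15, Proposal D 6. Proposal D eliminated.
Round 3: Proposal A 9, Proposal B 16, Proposal C 15. Proposal A eliminated.
Round 4: Proposal B 25, Proposal C 15. Proposal B has a majority (≥21).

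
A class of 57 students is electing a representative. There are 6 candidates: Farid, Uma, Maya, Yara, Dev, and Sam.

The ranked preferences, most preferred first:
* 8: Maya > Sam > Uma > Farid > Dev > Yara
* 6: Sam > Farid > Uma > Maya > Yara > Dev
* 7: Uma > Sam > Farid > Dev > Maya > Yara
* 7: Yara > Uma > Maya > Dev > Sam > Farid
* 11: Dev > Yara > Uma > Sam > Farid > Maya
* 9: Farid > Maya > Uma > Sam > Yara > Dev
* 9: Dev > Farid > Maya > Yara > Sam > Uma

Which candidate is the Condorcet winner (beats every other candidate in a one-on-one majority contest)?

Uma vs Farid: 33–24
Uma vs Maya: 31–26
Uma vs Yara: 30–27
Uma vs Dev: 37–20
Uma vs Sam: 34–23
Uma beats every other candidate.

Uma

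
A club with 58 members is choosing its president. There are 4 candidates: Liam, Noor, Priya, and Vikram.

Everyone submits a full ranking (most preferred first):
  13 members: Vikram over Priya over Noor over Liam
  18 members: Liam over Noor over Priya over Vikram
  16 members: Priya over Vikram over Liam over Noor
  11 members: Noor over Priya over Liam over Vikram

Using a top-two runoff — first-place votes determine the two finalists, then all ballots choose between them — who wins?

Priya

Round 1 first-place votes: Liam 18, Noor 11, Priya 16, Vikram 13. Liam and Priya advance.
Runoff: Liam is ranked above Priya on 18 ballots, Priya above Liam on 40.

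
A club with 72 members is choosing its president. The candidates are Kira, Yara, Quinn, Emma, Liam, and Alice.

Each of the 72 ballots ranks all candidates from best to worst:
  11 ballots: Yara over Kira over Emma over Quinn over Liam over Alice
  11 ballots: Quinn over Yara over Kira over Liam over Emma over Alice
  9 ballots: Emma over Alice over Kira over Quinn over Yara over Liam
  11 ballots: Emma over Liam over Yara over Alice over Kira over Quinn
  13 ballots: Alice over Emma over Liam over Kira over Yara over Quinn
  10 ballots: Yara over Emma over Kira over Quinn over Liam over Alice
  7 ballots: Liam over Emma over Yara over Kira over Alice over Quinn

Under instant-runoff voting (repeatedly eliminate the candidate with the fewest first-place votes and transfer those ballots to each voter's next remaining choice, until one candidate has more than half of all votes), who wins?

Round 1: Kira 0, Yara 21, Quinn 11, Emma 20, Liam 7, Alice 13. Kira eliminated.
Round 2: Yara 21, Quinn 11, Emma 20, Liam 7, Alice 13. Liam eliminated.
Round 3: Yara 21, Quinn 11, Emma 27, Alice 13. Quinn eliminated.
Round 4: Yara 32, Emma 27, Alice 13. Alice eliminated.
Round 5: Yara 32, Emma 40. Emma has a majority (≥37).

Emma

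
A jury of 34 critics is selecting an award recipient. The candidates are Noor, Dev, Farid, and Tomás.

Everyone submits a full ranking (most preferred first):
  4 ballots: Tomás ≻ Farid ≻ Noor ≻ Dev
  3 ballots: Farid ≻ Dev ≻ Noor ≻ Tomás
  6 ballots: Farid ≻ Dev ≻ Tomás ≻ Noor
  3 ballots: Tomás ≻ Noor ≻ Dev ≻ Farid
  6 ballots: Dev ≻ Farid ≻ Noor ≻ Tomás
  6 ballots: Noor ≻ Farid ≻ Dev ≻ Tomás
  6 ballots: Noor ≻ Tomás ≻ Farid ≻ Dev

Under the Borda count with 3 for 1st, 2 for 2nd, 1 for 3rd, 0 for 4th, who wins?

Noor: 4×1 + 3×1 + 6×0 + 3×2 + 6×1 + 6×3 + 6×3 = 55
Dev: 4×0 + 3×2 + 6×2 + 3×1 + 6×3 + 6×1 + 6×0 = 45
Farid: 4×2 + 3×3 + 6×3 + 3×0 + 6×2 + 6×2 + 6×1 = 65
Tomás: 4×3 + 3×0 + 6×1 + 3×3 + 6×0 + 6×0 + 6×2 = 39

Farid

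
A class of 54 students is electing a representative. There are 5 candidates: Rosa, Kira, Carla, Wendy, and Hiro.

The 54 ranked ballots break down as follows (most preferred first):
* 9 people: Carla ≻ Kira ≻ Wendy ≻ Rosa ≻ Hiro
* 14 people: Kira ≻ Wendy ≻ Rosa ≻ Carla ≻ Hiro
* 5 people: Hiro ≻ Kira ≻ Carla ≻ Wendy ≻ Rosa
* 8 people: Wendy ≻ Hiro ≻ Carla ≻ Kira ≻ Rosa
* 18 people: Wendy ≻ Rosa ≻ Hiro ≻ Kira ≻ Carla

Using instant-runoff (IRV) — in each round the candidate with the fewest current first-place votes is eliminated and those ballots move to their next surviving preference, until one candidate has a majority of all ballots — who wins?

Round 1: Rosa 0, Kira 14, Carla 9, Wendy 26, Hiro 5. Rosa eliminated.
Round 2: Kira 14, Carla 9, Wendy 26, Hiro 5. Hiro eliminated.
Round 3: Kira 19, Carla 9, Wendy 26. Carla eliminated.
Round 4: Kira 28, Wendy 26. Kira has a majority (≥28).

Kira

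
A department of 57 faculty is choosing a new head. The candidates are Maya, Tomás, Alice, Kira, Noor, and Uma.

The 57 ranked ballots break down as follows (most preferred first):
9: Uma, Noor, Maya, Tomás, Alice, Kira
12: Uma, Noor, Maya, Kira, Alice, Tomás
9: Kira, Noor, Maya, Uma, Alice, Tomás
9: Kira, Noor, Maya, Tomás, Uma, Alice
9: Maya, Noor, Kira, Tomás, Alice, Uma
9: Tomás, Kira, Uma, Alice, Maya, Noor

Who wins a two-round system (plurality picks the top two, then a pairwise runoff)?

Round 1 first-place votes: Maya 9, Tomás 9, Alice 0, Kira 18, Noor 0, Uma 21. Uma and Kira advance.
Runoff: Uma is ranked above Kira on 21 ballots, Kira above Uma on 36.

Kira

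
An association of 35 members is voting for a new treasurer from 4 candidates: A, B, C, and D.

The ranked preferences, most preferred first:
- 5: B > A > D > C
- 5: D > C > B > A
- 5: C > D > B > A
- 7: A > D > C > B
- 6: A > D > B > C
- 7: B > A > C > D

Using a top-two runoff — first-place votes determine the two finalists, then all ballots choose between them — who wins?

Round 1 first-place votes: A 13, B 12, C 5, D 5. A and B advance.
Runoff: A is ranked above B on 13 ballots, B above A on 22.

B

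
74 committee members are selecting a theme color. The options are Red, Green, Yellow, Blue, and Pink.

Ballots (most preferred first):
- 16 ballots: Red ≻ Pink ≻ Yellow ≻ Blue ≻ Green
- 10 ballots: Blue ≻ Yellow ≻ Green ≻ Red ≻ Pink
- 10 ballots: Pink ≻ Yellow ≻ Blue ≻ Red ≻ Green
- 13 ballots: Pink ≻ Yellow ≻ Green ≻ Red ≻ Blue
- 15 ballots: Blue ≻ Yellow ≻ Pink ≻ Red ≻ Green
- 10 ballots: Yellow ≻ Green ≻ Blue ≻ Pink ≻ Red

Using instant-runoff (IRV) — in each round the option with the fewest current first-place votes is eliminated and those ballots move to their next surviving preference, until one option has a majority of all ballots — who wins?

Round 1: Red 16, Green 0, Yellow 10, Blue 25, Pink 23. Green eliminated.
Round 2: Red 16, Yellow 10, Blue 25, Pink 23. Yellow eliminated.
Round 3: Red 16, Blue 35, Pink 23. Red eliminated.
Round 4: Blue 35, Pink 39. Pink has a majority (≥38).

Pink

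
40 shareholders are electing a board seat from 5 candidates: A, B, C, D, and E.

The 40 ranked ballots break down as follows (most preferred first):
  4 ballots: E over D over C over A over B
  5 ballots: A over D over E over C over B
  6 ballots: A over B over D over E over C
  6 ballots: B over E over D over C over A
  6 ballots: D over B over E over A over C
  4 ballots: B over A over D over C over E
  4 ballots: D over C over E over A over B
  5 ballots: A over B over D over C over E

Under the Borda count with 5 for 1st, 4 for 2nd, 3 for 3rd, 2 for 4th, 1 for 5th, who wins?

A: 4×2 + 5×5 + 6×5 + 6×1 + 6×2 + 4×4 + 4×2 + 5×5 = 130
B: 4×1 + 5×1 + 6×4 + 6×5 + 6×4 + 4×5 + 4×1 + 5×4 = 131
C: 4×3 + 5×2 + 6×1 + 6×2 + 6×1 + 4×2 + 4×4 + 5×2 = 80
D: 4×4 + 5×4 + 6×3 + 6×3 + 6×5 + 4×3 + 4×5 + 5×3 = 149
E: 4×5 + 5×3 + 6×2 + 6×4 + 6×3 + 4×1 + 4×3 + 5×1 = 110

D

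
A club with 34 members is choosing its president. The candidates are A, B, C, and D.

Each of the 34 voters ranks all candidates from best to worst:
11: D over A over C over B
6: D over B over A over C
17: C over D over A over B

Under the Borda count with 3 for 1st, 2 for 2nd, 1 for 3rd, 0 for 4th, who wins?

A: 11×2 + 6×1 + 17×1 = 45
B: 11×0 + 6×2 + 17×0 = 12
C: 11×1 + 6×0 + 17×3 = 62
D: 11×3 + 6×3 + 17×2 = 85

D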